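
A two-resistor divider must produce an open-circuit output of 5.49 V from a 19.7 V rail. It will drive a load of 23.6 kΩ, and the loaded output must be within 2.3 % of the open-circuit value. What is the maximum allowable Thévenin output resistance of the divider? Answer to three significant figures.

R_th ≤ 556 Ω

Loading drop = R_th/(R_th + R_L) ≤ 0.0230, so R_th ≤ R_L · ε/(1−ε) = 23.6 kΩ × 0.0230/0.9770 = 556 Ω.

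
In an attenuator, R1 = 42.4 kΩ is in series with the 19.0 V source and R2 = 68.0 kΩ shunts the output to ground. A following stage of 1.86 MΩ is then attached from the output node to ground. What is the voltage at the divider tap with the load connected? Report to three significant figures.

The load sits in parallel with R2: R2‖R_L = (68.0 × 1860) / (68.0 + 1860) = 65.60 kΩ.
V_out = 19.0 × 65.60 / (42.4 + 65.60) = 19.0 × 65.60/108.0 = 11.5 V.
(Unloaded it would have been 11.7 V.)

V_out ≈ 11.5 V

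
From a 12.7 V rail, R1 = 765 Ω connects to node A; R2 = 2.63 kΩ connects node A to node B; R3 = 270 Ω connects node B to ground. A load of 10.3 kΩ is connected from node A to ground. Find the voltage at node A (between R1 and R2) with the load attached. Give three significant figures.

V ≈ 9.49 V

Below node A the series string R2+R3 = 2900 Ω sits in parallel with the 10300 Ω load: 2263 Ω.
V_A = 12.7 × 2263/(765 + 2263) = 9.49 V.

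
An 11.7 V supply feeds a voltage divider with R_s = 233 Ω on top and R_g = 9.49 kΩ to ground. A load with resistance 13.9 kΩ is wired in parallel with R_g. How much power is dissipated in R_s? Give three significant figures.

P ≈ 0.925 mW

Total resistance from the source is R_s + (R_g‖R_L) = 5873 Ω, so I = 11.7/5873 Ω = 1.992 mA.
P = I²·R_s = (1.992 mA)² × 233 Ω = 0.925 mW.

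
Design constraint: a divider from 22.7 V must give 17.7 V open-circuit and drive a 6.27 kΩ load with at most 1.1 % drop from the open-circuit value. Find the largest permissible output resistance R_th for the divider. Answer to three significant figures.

R_th ≤ 69.7 Ω

Loading drop = R_th/(R_th + R_L) ≤ 0.0110, so R_th ≤ R_L · ε/(1−ε) = 6.27 kΩ × 0.0110/0.9890 = 69.7 Ω.
(Any R1, R2 with R2/(R1+R2) = 0.780 and R1‖R2 ≤ 69.7 Ω will meet the spec.)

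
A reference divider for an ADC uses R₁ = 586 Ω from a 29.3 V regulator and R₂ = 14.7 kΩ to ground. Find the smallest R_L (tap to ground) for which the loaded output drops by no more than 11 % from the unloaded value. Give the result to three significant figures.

R_L(min) ≈ 4.56 kΩ

Output resistance R_th = R₁‖R₂ = (586 × 14700)/15290 = 563.5 Ω.
The fractional drop is R_th/(R_th + R_L); requiring this ≤ 0.110 gives R_L ≥ R_th(1/0.110 − 1) = 563.5 × 8.091 = 4.56 kΩ.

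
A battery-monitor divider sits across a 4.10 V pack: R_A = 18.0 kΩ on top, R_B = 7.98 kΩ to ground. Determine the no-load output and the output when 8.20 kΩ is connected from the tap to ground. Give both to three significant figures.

Unloaded: 1.26 V; loaded: 0.752 V

Open-circuit: V = 4.10 × 7.98/(18.0 + 7.98) = 1.26 V.
With the load, R_B becomes R_B‖R_L = 4.044 kΩ, so V = 4.10 × 4.044/22.04 = 0.752 V.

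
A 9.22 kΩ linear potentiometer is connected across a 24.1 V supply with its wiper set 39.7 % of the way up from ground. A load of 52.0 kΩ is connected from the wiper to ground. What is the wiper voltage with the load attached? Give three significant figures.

V ≈ 9.18 V

The wiper splits the pot into (1−α)R = 5.560 kΩ above and αR = 3.660 kΩ below.
Lower section ‖ load = 3.420 kΩ.
V_wiper = 24.1 × 3.420/(5.560 + 3.420) = 9.18 V.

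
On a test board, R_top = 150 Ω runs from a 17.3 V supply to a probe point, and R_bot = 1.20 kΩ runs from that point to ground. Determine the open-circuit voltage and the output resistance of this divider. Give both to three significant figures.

V_th = 15.4 V, R_th = 133 Ω

V_th is the open-circuit tap voltage: 17.3 × 1200/(150 + 1200) = 15.4 V.
With the supply zeroed, R_top and R_bot appear in parallel from the tap: R_th = R_top‖R_bot = (150 × 1200)/1350 = 133 Ω.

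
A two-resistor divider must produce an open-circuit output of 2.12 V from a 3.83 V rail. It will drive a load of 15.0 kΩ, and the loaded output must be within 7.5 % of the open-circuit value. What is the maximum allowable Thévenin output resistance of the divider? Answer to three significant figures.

R_th ≤ 1.22 kΩ

Loading drop = R_th/(R_th + R_L) ≤ 0.0750, so R_th ≤ R_L · ε/(1−ε) = 15.0 kΩ × 0.0750/0.9250 = 1.22 kΩ.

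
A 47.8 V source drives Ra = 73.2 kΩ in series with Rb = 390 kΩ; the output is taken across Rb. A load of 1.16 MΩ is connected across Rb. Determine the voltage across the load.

The load sits in parallel with Rb: Rb‖R_L = (390 × 1160) / (390 + 1160) = 291.9 kΩ.
V_out = 47.8 × 291.9 / (73.2 + 291.9) = 47.8 × 291.9/365.1 = 38.2 V.

V_out ≈ 38.2 V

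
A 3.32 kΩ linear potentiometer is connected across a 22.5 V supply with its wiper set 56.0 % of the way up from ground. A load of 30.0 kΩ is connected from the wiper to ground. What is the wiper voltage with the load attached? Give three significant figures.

V ≈ 12.3 V

The wiper splits the pot into (1−α)R = 1.461 kΩ above and αR = 1.859 kΩ below.
Lower section ‖ load = 1.751 kΩ.
V_wiper = 22.5 × 1.751/(1.461 + 1.751) = 12.3 V.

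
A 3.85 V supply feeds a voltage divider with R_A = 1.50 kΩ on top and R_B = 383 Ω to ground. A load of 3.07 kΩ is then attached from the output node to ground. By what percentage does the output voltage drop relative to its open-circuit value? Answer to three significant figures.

9.04 %

The divider's output (Thévenin) resistance is R_A‖R_B = 305.1 Ω.
Fractional drop under load = R_th/(R_th + R_L) = 305.1 / (305.1 + 3070) = 0.09040.
So the output falls by 9.04 %.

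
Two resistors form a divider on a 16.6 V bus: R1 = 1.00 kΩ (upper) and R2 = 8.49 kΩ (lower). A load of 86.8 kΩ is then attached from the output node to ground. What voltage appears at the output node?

V_out ≈ 14.7 V

The load sits in parallel with R2: R2‖R_L = (8.49 × 86.8) / (8.49 + 86.8) = 7.734 kΩ.
V_out = 16.6 × 7.734 / (1.00 + 7.734) = 16.6 × 7.734/8.734 = 14.7 V.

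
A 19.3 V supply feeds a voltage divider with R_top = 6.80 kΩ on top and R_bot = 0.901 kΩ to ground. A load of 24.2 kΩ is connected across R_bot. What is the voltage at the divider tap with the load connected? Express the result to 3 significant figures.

V_out ≈ 2.19 V

The load sits in parallel with R_bot: R_bot‖R_L = (901 × 24200) / (901 + 24200) = 868.7 Ω.
V_out = 19.3 × 868.7 / (6800 + 868.7) = 19.3 × 868.7/7669 = 2.19 V.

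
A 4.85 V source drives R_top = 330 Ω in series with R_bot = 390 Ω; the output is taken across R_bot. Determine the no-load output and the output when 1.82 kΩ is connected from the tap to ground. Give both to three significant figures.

Open-circuit: V = 4.85 × 390/(330 + 390) = 2.63 V.
With the load, R_bot becomes R_bot‖R_L = 321.2 Ω, so V = 4.85 × 321.2/651.2 = 2.39 V.

Unloaded: 2.63 V; loaded: 2.39 V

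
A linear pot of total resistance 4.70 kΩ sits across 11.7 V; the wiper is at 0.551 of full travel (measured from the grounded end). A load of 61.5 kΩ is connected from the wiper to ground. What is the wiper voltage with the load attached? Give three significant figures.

The wiper splits the pot into (1−α)R = 2.110 kΩ above and αR = 2.590 kΩ below.
Lower section ‖ load = 2.485 kΩ.
V_wiper = 11.7 × 2.485/(2.110 + 2.485) = 6.33 V.

V ≈ 6.33 V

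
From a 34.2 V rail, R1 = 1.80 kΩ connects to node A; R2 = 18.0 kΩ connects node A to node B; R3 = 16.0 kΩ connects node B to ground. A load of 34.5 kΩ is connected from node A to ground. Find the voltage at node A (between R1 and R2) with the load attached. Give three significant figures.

V ≈ 30.9 V

Below node A the series string R2+R3 = 34.00 kΩ sits in parallel with the 34.5 kΩ load: 17.12 kΩ.
V_A = 34.2 × 17.12/(1.80 + 17.12) = 30.9 V.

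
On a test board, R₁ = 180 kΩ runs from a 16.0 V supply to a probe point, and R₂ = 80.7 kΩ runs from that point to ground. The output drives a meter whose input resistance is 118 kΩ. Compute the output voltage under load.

V_out ≈ 3.36 V

The load sits in parallel with R₂: R₂‖R_L = (80.7 × 118) / (80.7 + 118) = 47.92 kΩ.
V_out = 16.0 × 47.92 / (180 + 47.92) = 16.0 × 47.92/227.9 = 3.36 V.
(Unloaded it would have been 4.95 V.)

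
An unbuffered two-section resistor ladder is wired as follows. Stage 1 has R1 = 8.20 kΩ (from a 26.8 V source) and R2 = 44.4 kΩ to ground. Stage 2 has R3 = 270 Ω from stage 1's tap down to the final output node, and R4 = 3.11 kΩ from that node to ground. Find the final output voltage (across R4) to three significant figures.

Stage 2 presents R3+R4 = 3380 Ω as a load on stage 1's tap.
Stage 1's lower leg becomes R2‖(R3+R4) = 3141 Ω, so V_mid = 26.8 × 3141/11340 = 7.422 V.
Stage 2 is itself unloaded: V_out = V_mid × R4/(R3+R4) = 7.422 × 3110/3380 = 6.83 V.

V_out ≈ 6.83 V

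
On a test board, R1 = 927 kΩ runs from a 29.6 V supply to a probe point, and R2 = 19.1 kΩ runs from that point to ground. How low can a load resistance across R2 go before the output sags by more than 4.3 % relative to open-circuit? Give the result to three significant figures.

Output resistance R_th = R1‖R2 = (927 × 19.1)/946.1 = 18.71 kΩ.
The fractional drop is R_th/(R_th + R_L); requiring this ≤ 0.0430 gives R_L ≥ R_th(1/0.0430 − 1) = 18.71 × 22.26 = 417 kΩ.

R_L(min) ≈ 417 kΩ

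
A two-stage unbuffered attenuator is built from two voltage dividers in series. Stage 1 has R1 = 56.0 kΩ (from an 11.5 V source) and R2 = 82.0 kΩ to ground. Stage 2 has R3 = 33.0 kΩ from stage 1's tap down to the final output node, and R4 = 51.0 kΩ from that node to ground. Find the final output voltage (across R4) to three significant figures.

V_out ≈ 2.97 V

Stage 2 presents R3+R4 = 84.00 kΩ as a load on stage 1's tap.
Stage 1's lower leg becomes R2‖(R3+R4) = 41.49 kΩ, so V_mid = 11.5 × 41.49/97.49 = 4.894 V.
Stage 2 is itself unloaded: V_out = V_mid × R4/(R3+R4) = 4.894 × 51.0/84.00 = 2.97 V.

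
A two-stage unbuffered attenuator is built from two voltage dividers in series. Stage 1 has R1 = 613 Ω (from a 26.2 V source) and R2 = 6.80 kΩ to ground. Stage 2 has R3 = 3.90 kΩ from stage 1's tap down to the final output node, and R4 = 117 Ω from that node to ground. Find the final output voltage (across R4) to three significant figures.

Stage 2 presents R3+R4 = 4017 Ω as a load on stage 1's tap.
Stage 1's lower leg becomes R2‖(R3+R4) = 2525 Ω, so V_mid = 26.2 × 2525/3138 = 21.08 V.
Stage 2 is itself unloaded: V_out = V_mid × R4/(R3+R4) = 21.08 × 117/4017 = 0.614 V.

V_out ≈ 0.614 V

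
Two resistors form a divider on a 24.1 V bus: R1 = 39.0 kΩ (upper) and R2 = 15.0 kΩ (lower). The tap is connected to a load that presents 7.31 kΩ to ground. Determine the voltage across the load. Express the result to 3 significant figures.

V_out ≈ 2.70 V

The load sits in parallel with R2: R2‖R_L = (15.0 × 7.31) / (15.0 + 7.31) = 4.915 kΩ.
V_out = 24.1 × 4.915 / (39.0 + 4.915) = 24.1 × 4.915/43.91 = 2.70 V.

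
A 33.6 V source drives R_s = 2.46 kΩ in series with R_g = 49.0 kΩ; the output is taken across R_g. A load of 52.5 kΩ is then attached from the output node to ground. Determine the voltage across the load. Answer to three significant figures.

V_out ≈ 30.6 V

The load sits in parallel with R_g: R_g‖R_L = (49.0 × 52.5) / (49.0 + 52.5) = 25.34 kΩ.
V_out = 33.6 × 25.34 / (2.46 + 25.34) = 33.6 × 25.34/27.80 = 30.6 V.
(Unloaded it would have been 32.0 V.)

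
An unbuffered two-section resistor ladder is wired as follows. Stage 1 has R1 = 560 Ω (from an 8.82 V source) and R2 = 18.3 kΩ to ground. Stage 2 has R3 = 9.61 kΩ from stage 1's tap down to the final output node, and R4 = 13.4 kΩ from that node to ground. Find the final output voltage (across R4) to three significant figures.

V_out ≈ 4.87 V

Stage 2 presents R3+R4 = 23010 Ω as a load on stage 1's tap.
Stage 1's lower leg becomes R2‖(R3+R4) = 10190 Ω, so V_mid = 8.82 × 10190/10750 = 8.361 V.
Stage 2 is itself unloaded: V_out = V_mid × R4/(R3+R4) = 8.361 × 13400/23010 = 4.87 V.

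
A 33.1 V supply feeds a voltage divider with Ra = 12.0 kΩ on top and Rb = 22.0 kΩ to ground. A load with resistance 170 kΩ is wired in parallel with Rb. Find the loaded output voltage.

The load sits in parallel with Rb: Rb‖R_L = (22.0 × 170) / (22.0 + 170) = 19.48 kΩ.
V_out = 33.1 × 19.48 / (12.0 + 19.48) = 33.1 × 19.48/31.48 = 20.5 V.

V_out ≈ 20.5 V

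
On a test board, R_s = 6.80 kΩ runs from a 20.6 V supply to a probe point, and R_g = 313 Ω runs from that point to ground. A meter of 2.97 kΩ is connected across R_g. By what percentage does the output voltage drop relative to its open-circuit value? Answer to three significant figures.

9.15 %

Unloaded V = 20.6 × 313/7113 = 0.90648 V.
Loaded: R_g‖R_L = 283.2 Ω, giving V = 20.6 × 283.2/7083 = 0.82351 V.
Drop = (0.90648 − 0.82351) / 0.90648 = 9.15 %.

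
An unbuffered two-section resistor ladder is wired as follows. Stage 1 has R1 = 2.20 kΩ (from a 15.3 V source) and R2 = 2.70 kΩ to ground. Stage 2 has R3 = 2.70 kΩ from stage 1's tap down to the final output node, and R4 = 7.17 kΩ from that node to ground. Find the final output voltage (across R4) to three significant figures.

Stage 2 presents R3+R4 = 9.870 kΩ as a load on stage 1's tap.
Stage 1's lower leg becomes R2‖(R3+R4) = 2.120 kΩ, so V_mid = 15.3 × 2.120/4.320 = 7.508 V.
Stage 2 is itself unloaded: V_out = V_mid × R4/(R3+R4) = 7.508 × 7.17/9.870 = 5.45 V.

V_out ≈ 5.45 V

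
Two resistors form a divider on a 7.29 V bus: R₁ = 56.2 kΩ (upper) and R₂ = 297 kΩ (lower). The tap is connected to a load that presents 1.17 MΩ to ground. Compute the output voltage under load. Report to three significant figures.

The load sits in parallel with R₂: R₂‖R_L = (297 × 1170) / (297 + 1170) = 236.9 kΩ.
V_out = 7.29 × 236.9 / (56.2 + 236.9) = 7.29 × 236.9/293.1 = 5.89 V.
(Unloaded it would have been 6.13 V.)

V_out ≈ 5.89 V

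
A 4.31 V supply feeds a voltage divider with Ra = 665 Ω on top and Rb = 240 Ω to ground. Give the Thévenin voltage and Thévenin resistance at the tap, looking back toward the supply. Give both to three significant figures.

V_th is the open-circuit tap voltage: 4.31 × 240/(665 + 240) = 1.14 V.
With the supply zeroed, Ra and Rb appear in parallel from the tap: R_th = Ra‖Rb = (665 × 240)/905.0 = 176 Ω.

V_th = 1.14 V, R_th = 176 Ω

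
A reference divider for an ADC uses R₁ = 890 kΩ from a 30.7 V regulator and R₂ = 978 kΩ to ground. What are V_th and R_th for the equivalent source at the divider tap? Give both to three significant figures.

V_th is the open-circuit tap voltage: 30.7 × 978/(890 + 978) = 16.1 V.
With the supply zeroed, R₁ and R₂ appear in parallel from the tap: R_th = R₁‖R₂ = (890 × 978)/1868 = 466 kΩ.

V_th = 16.1 V, R_th = 466 kΩ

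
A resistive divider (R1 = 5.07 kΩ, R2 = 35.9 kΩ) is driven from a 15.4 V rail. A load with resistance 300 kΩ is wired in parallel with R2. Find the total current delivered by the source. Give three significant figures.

R2‖R_L = 32.06 kΩ, so the source sees R1 + R2‖R_L = 37.13 kΩ.
I = 15.4 V / 37.13 kΩ = 0.415 mA.

I ≈ 0.415 mA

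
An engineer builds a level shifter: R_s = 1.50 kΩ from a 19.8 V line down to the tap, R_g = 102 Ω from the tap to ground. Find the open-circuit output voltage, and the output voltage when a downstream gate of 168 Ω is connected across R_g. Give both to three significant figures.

Open-circuit: V = 19.8 × 102/(1500 + 102) = 1.26 V.
With the load, R_g becomes R_g‖R_L = 63.47 Ω, so V = 19.8 × 63.47/1563 = 0.804 V.

Unloaded: 1.26 V; loaded: 0.804 V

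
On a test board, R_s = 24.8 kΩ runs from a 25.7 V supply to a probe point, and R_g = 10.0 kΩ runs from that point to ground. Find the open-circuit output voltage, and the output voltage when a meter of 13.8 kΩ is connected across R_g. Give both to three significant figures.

Unloaded: 7.39 V; loaded: 4.87 V

Open-circuit: V = 25.7 × 10.0/(24.8 + 10.0) = 7.39 V.
With the load, R_g becomes R_g‖R_L = 5.798 kΩ, so V = 25.7 × 5.798/30.60 = 4.87 V.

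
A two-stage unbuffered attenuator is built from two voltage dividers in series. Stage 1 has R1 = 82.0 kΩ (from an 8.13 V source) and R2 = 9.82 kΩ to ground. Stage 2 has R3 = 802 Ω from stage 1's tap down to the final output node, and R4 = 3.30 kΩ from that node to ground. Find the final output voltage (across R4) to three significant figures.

Stage 2 presents R3+R4 = 4102 Ω as a load on stage 1's tap.
Stage 1's lower leg becomes R2‖(R3+R4) = 2893 Ω, so V_mid = 8.13 × 2893/84890 = 0.2771 V.
Stage 2 is itself unloaded: V_out = V_mid × R4/(R3+R4) = 0.2771 × 3300/4102 = 0.223 V.

V_out ≈ 0.223 V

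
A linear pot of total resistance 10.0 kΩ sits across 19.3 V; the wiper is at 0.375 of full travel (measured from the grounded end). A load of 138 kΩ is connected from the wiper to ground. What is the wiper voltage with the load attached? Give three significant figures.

V ≈ 7.12 V

The wiper splits the pot into (1−α)R = 6.250 kΩ above and αR = 3.750 kΩ below.
Lower section ‖ load = 3.651 kΩ.
V_wiper = 19.3 × 3.651/(6.250 + 3.651) = 7.12 V.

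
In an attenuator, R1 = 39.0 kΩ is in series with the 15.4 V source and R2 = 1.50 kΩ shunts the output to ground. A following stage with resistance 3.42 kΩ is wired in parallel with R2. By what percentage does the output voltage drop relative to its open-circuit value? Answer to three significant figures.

The divider's output (Thévenin) resistance is R1‖R2 = 1.444 kΩ.
Fractional drop under load = R_th/(R_th + R_L) = 1.444 / (1.444 + 3.42) = 0.2969.
So the output falls by 29.7 %.

29.7 %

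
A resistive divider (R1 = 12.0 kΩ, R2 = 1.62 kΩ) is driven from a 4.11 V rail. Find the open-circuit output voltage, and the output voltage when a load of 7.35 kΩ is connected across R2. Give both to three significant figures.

Open-circuit: V = 4.11 × 1.62/(12.0 + 1.62) = 0.489 V.
With the load, R2 becomes R2‖R_L = 1.327 kΩ, so V = 4.11 × 1.327/13.33 = 0.409 V.

Unloaded: 0.489 V; loaded: 0.409 V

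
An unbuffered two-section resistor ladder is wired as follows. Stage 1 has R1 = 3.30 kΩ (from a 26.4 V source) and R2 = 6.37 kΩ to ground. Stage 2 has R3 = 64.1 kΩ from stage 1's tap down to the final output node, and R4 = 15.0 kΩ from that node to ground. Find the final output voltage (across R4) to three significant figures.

V_out ≈ 3.21 V

Stage 2 presents R3+R4 = 79.10 kΩ as a load on stage 1's tap.
Stage 1's lower leg becomes R2‖(R3+R4) = 5.895 kΩ, so V_mid = 26.4 × 5.895/9.195 = 16.93 V.
Stage 2 is itself unloaded: V_out = V_mid × R4/(R3+R4) = 16.93 × 15.0/79.10 = 3.21 V.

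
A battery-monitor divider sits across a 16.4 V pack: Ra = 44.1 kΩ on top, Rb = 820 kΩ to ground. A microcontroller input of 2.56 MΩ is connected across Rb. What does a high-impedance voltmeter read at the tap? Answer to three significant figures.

The load sits in parallel with Rb: Rb‖R_L = (820 × 2560) / (820 + 2560) = 621.1 kΩ.
V_out = 16.4 × 621.1 / (44.1 + 621.1) = 16.4 × 621.1/665.2 = 15.3 V.
(Unloaded it would have been 15.6 V.)

V_out ≈ 15.3 V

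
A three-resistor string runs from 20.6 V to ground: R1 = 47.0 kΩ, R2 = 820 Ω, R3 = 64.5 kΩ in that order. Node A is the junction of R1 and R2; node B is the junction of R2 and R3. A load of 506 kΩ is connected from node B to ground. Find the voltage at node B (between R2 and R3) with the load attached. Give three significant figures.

At node B, R3 is in parallel with the load: R3‖R_L = 57210 Ω.
Below node A the resistance is R2 + (R3‖R_L) = 58030 Ω, so V_A = 20.6 × 58030/105000 = 11.38 V.
Then V_B = V_A × (R3‖R_L)/(R2 + R3‖R_L) = 11.38 × 57210/58030 = 11.2 V.

V ≈ 11.2 V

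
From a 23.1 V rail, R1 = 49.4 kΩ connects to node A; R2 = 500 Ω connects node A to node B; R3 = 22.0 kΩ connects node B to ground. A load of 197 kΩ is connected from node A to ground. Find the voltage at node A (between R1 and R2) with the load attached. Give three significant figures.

Below node A the series string R2+R3 = 22500 Ω sits in parallel with the 197000 Ω load: 20190 Ω.
V_A = 23.1 × 20190/(49400 + 20190) = 6.70 V.

V ≈ 6.70 V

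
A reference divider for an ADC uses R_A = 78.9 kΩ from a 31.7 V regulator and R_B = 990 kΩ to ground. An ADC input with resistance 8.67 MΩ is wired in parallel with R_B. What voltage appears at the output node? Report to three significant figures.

V_out ≈ 29.1 V

The load sits in parallel with R_B: R_B‖R_L = (990 × 8670) / (990 + 8670) = 888.5 kΩ.
V_out = 31.7 × 888.5 / (78.9 + 888.5) = 31.7 × 888.5/967.4 = 29.1 V.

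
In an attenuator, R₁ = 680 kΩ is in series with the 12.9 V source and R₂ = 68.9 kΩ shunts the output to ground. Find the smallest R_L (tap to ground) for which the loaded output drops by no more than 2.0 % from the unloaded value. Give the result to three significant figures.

R_L(min) ≈ 3.07 MΩ

Output resistance R_th = R₁‖R₂ = (680 × 68.9)/748.9 = 62.56 kΩ.
The fractional drop is R_th/(R_th + R_L); requiring this ≤ 0.0200 gives R_L ≥ R_th(1/0.0200 − 1) = 62.56 × 49.00 = 3.07 MΩ.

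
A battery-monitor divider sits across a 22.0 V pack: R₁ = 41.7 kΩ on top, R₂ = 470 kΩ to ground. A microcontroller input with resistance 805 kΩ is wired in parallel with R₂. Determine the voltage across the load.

V_out ≈ 19.3 V

The load sits in parallel with R₂: R₂‖R_L = (470 × 805) / (470 + 805) = 296.7 kΩ.
V_out = 22.0 × 296.7 / (41.7 + 296.7) = 22.0 × 296.7/338.4 = 19.3 V.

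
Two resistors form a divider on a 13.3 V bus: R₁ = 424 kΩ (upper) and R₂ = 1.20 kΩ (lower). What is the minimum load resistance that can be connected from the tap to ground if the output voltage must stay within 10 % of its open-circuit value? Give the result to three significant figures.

R_L(min) ≈ 10.8 kΩ

Output resistance R_th = R₁‖R₂ = (424 × 1.20)/425.2 = 1.197 kΩ.
The fractional drop is R_th/(R_th + R_L); requiring this ≤ 0.100 gives R_L ≥ R_th(1/0.100 − 1) = 1.197 × 9.000 = 10.8 kΩ.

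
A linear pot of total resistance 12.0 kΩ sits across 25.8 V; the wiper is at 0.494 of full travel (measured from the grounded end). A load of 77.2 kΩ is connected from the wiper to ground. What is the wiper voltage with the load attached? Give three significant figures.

V ≈ 12.3 V

The wiper splits the pot into (1−α)R = 6.072 kΩ above and αR = 5.928 kΩ below.
Lower section ‖ load = 5.505 kΩ.
V_wiper = 25.8 × 5.505/(6.072 + 5.505) = 12.3 V.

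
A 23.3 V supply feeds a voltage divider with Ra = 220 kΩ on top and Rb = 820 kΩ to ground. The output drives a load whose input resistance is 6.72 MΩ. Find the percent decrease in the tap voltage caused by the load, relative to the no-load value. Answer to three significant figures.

The divider's output (Thévenin) resistance is Ra‖Rb = 173.5 kΩ.
Fractional drop under load = R_th/(R_th + R_L) = 173.5 / (173.5 + 6720) = 0.02516.
So the output falls by 2.52 %.

2.52 %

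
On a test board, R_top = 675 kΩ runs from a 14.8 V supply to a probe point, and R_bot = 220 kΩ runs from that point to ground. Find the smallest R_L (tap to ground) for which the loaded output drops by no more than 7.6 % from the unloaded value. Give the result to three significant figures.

Output resistance R_th = R_top‖R_bot = (675 × 220)/895.0 = 165.9 kΩ.
The fractional drop is R_th/(R_th + R_L); requiring this ≤ 0.0760 gives R_L ≥ R_th(1/0.0760 − 1) = 165.9 × 12.16 = 2.02 MΩ.

R_L(min) ≈ 2.02 MΩ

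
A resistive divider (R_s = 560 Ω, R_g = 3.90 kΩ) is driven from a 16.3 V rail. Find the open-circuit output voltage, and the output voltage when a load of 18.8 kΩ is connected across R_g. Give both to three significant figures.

Open-circuit: V = 16.3 × 3900/(560 + 3900) = 14.3 V.
With the load, R_g becomes R_g‖R_L = 3230 Ω, so V = 16.3 × 3230/3790 = 13.9 V.

Unloaded: 14.3 V; loaded: 13.9 V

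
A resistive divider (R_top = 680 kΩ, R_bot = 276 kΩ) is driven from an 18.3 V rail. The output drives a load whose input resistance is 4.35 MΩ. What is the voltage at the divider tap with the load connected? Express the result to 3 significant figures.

The load sits in parallel with R_bot: R_bot‖R_L = (276 × 4350) / (276 + 4350) = 259.5 kΩ.
V_out = 18.3 × 259.5 / (680 + 259.5) = 18.3 × 259.5/939.5 = 5.06 V.

V_out ≈ 5.06 V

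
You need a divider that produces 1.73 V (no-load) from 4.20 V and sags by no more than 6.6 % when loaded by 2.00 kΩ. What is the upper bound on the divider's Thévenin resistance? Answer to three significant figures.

Loading drop = R_th/(R_th + R_L) ≤ 0.0660, so R_th ≤ R_L · ε/(1−ε) = 2.00 kΩ × 0.0660/0.9340 = 141 Ω.

R_th ≤ 141 Ω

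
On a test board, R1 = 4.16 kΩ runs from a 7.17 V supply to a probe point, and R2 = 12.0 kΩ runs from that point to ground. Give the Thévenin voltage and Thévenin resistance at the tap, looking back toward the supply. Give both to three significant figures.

V_th is the open-circuit tap voltage: 7.17 × 12.0/(4.16 + 12.0) = 5.32 V.
With the supply zeroed, R1 and R2 appear in parallel from the tap: R_th = R1‖R2 = (4.16 × 12.0)/16.16 = 3.09 kΩ.

V_th = 5.32 V, R_th = 3.09 kΩ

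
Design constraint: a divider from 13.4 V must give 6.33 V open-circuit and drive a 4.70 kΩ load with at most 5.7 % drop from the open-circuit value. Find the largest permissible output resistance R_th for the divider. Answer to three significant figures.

Loading drop = R_th/(R_th + R_L) ≤ 0.0570, so R_th ≤ R_L · ε/(1−ε) = 4.70 kΩ × 0.0570/0.9430 = 284 Ω.
(Any R1, R2 with R2/(R1+R2) = 0.472 and R1‖R2 ≤ 284 Ω will meet the spec.)

R_th ≤ 284 Ω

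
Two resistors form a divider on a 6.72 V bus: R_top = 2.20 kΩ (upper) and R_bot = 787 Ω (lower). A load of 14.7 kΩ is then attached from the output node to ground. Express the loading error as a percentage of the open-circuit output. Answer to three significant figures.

3.79 %

The divider's output (Thévenin) resistance is R_top‖R_bot = 579.6 Ω.
Fractional drop under load = R_th/(R_th + R_L) = 579.6 / (579.6 + 14700) = 0.03794.
So the output falls by 3.79 %.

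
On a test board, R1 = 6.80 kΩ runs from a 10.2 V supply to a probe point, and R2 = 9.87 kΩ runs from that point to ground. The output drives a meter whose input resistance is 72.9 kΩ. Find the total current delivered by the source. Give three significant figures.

I ≈ 0.658 mA

R2‖R_L = 8.693 kΩ, so the source sees R1 + R2‖R_L = 15.49 kΩ.
I = 10.2 V / 15.49 kΩ = 0.658 mA.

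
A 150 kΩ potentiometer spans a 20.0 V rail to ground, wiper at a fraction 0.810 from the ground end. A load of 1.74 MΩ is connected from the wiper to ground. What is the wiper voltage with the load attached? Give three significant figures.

V ≈ 16.0 V

The wiper splits the pot into (1−α)R = 28.50 kΩ above and αR = 121.5 kΩ below.
Lower section ‖ load = 113.6 kΩ.
V_wiper = 20.0 × 113.6/(28.50 + 113.6) = 16.0 V.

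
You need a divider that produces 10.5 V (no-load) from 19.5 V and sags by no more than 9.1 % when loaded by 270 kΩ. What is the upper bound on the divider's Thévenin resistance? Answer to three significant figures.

R_th ≤ 27.0 kΩ

Loading drop = R_th/(R_th + R_L) ≤ 0.0910, so R_th ≤ R_L · ε/(1−ε) = 270 kΩ × 0.0910/0.9090 = 27.0 kΩ.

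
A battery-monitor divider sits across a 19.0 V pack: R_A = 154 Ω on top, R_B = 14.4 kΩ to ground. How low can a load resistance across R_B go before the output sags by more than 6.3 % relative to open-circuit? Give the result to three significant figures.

Output resistance R_th = R_A‖R_B = (154 × 14400)/14550 = 152.4 Ω.
The fractional drop is R_th/(R_th + R_L); requiring this ≤ 0.0630 gives R_L ≥ R_th(1/0.0630 − 1) = 152.4 × 14.87 = 2.27 kΩ.

R_L(min) ≈ 2.27 kΩ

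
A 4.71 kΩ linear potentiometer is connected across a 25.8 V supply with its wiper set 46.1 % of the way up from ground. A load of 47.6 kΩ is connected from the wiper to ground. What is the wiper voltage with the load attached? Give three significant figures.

V ≈ 11.6 V

The wiper splits the pot into (1−α)R = 2.539 kΩ above and αR = 2.171 kΩ below.
Lower section ‖ load = 2.077 kΩ.
V_wiper = 25.8 × 2.077/(2.539 + 2.077) = 11.6 V.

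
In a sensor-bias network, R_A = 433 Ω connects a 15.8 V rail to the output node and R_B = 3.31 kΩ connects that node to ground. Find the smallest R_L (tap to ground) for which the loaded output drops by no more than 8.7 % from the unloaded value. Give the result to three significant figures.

Output resistance R_th = R_A‖R_B = (433 × 3310)/3743 = 382.9 Ω.
The fractional drop is R_th/(R_th + R_L); requiring this ≤ 0.0870 gives R_L ≥ R_th(1/0.0870 − 1) = 382.9 × 10.49 = 4.02 kΩ.

R_L(min) ≈ 4.02 kΩ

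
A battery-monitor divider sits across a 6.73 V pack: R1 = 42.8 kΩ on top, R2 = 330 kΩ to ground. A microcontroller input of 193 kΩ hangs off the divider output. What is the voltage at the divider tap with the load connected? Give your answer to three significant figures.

V_out ≈ 4.98 V

The load sits in parallel with R2: R2‖R_L = (330 × 193) / (330 + 193) = 121.8 kΩ.
V_out = 6.73 × 121.8 / (42.8 + 121.8) = 6.73 × 121.8/164.6 = 4.98 V.
(Unloaded it would have been 5.96 V.)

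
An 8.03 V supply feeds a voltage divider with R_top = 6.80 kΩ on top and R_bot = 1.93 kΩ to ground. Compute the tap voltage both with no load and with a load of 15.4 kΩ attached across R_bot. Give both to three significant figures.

Open-circuit: V = 8.03 × 1.93/(6.80 + 1.93) = 1.78 V.
With the load, R_bot becomes R_bot‖R_L = 1.715 kΩ, so V = 8.03 × 1.715/8.515 = 1.62 V.

Unloaded: 1.78 V; loaded: 1.62 V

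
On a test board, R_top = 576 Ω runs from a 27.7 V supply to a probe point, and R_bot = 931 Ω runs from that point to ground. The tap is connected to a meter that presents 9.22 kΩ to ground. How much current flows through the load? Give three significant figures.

R_bot‖R_L = 845.6 Ω; V_out = 27.7 × 845.6/1422 = 16.48 V.
I_L = V_out / R_L = 16.48 / 9.22 kΩ = 1.79 mA.

I_L ≈ 1.79 mA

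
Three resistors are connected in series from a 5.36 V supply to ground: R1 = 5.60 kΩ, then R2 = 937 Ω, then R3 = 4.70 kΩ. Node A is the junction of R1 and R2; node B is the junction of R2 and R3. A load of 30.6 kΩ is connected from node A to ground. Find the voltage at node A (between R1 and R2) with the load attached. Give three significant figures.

V ≈ 2.46 V

Below node A the series string R2+R3 = 5637 Ω sits in parallel with the 30600 Ω load: 4760 Ω.
V_A = 5.36 × 4760/(5600 + 4760) = 2.46 V.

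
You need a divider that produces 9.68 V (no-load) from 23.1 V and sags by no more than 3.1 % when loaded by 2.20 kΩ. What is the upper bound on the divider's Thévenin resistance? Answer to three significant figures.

Loading drop = R_th/(R_th + R_L) ≤ 0.0310, so R_th ≤ R_L · ε/(1−ε) = 2.20 kΩ × 0.0310/0.9690 = 70.4 Ω.

R_th ≤ 70.4 Ω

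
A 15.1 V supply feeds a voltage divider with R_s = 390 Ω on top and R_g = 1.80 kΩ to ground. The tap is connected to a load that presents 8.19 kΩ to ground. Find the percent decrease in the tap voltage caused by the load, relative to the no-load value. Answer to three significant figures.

3.77 %

The divider's output (Thévenin) resistance is R_s‖R_g = 320.5 Ω.
Fractional drop under load = R_th/(R_th + R_L) = 320.5 / (320.5 + 8190) = 0.03766.
So the output falls by 3.77 %.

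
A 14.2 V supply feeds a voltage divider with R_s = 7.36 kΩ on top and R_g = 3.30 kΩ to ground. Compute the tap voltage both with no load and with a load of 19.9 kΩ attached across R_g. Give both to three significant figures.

Unloaded: 4.40 V; loaded: 3.94 V

Open-circuit: V = 14.2 × 3.30/(7.36 + 3.30) = 4.40 V.
With the load, R_g becomes R_g‖R_L = 2.831 kΩ, so V = 14.2 × 2.831/10.19 = 3.94 V.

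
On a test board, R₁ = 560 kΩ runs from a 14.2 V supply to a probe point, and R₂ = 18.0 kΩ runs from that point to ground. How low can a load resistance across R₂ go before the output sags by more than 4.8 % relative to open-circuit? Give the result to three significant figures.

Output resistance R_th = R₁‖R₂ = (560 × 18.0)/578.0 = 17.44 kΩ.
The fractional drop is R_th/(R_th + R_L); requiring this ≤ 0.0480 gives R_L ≥ R_th(1/0.0480 − 1) = 17.44 × 19.83 = 346 kΩ.

R_L(min) ≈ 346 kΩ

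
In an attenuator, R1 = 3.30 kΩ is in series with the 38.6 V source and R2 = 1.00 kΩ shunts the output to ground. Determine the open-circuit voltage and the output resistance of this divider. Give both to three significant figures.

V_th is the open-circuit tap voltage: 38.6 × 1.00/(3.30 + 1.00) = 8.98 V.
With the supply zeroed, R1 and R2 appear in parallel from the tap: R_th = R1‖R2 = (3.30 × 1.00)/4.300 = 767 Ω.

V_th = 8.98 V, R_th = 767 Ω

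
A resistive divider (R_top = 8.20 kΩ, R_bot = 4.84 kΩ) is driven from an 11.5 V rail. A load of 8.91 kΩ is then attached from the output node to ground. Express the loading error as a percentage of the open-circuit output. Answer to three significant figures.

The divider's output (Thévenin) resistance is R_top‖R_bot = 3.044 kΩ.
Fractional drop under load = R_th/(R_th + R_L) = 3.044 / (3.044 + 8.91) = 0.2546.
So the output falls by 25.5 %.

25.5 %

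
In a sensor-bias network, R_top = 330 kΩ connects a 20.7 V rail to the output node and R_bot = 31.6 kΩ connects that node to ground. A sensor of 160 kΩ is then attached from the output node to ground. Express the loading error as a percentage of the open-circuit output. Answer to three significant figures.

15.3 %

The divider's output (Thévenin) resistance is R_top‖R_bot = 28.84 kΩ.
Fractional drop under load = R_th/(R_th + R_L) = 28.84 / (28.84 + 160) = 0.1527.
So the output falls by 15.3 %.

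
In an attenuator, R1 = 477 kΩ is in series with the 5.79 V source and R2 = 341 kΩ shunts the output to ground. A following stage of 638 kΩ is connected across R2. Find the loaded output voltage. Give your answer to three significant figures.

V_out ≈ 1.84 V

The load sits in parallel with R2: R2‖R_L = (341 × 638) / (341 + 638) = 222.2 kΩ.
V_out = 5.79 × 222.2 / (477 + 222.2) = 5.79 × 222.2/699.2 = 1.84 V.
(Unloaded it would have been 2.41 V.)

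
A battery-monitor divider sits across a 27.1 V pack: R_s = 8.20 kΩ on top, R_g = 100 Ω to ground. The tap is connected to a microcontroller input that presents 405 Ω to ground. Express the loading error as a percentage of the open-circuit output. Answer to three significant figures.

19.6 %

The divider's output (Thévenin) resistance is R_s‖R_g = 98.80 Ω.
Fractional drop under load = R_th/(R_th + R_L) = 98.80 / (98.80 + 405) = 0.1961.
So the output falls by 19.6 %.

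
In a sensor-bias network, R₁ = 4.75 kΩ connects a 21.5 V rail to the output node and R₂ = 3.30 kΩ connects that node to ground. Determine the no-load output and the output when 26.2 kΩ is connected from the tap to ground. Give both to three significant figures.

Open-circuit: V = 21.5 × 3.30/(4.75 + 3.30) = 8.81 V.
With the load, R₂ becomes R₂‖R_L = 2.931 kΩ, so V = 21.5 × 2.931/7.681 = 8.20 V.

Unloaded: 8.81 V; loaded: 8.20 V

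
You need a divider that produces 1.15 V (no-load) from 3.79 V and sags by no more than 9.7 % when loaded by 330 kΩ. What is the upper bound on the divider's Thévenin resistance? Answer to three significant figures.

Loading drop = R_th/(R_th + R_L) ≤ 0.0970, so R_th ≤ R_L · ε/(1−ε) = 330 kΩ × 0.0970/0.9030 = 35.4 kΩ.
(Any R1, R2 with R2/(R1+R2) = 0.303 and R1‖R2 ≤ 35.4 kΩ will meet the spec.)

R_th ≤ 35.4 kΩ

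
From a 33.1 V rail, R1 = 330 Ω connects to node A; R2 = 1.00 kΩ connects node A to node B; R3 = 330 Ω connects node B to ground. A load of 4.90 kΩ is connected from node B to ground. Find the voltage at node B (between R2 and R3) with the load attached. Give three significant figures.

V ≈ 6.24 V

At node B, R3 is in parallel with the load: R3‖R_L = 309.2 Ω.
Below node A the resistance is R2 + (R3‖R_L) = 1309 Ω, so V_A = 33.1 × 1309/1639 = 26.44 V.
Then V_B = V_A × (R3‖R_L)/(R2 + R3‖R_L) = 26.44 × 309.2/1309 = 6.24 V.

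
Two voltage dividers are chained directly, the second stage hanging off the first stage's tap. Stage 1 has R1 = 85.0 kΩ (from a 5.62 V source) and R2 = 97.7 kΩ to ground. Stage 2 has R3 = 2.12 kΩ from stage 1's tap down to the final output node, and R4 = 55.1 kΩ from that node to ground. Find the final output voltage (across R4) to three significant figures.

V_out ≈ 1.61 V

Stage 2 presents R3+R4 = 57.22 kΩ as a load on stage 1's tap.
Stage 1's lower leg becomes R2‖(R3+R4) = 36.09 kΩ, so V_mid = 5.62 × 36.09/121.1 = 1.675 V.
Stage 2 is itself unloaded: V_out = V_mid × R4/(R3+R4) = 1.675 × 55.1/57.22 = 1.61 V.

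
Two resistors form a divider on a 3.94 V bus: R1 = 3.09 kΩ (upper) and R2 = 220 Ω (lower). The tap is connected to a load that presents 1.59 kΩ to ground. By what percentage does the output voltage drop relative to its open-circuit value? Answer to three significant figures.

11.4 %

The divider's output (Thévenin) resistance is R1‖R2 = 205.4 Ω.
Fractional drop under load = R_th/(R_th + R_L) = 205.4 / (205.4 + 1590) = 0.1144.
So the output falls by 11.4 %.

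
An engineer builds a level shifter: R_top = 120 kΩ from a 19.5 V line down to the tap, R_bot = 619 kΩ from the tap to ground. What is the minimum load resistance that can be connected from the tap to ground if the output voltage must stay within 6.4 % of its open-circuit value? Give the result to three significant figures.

Output resistance R_th = R_top‖R_bot = (120 × 619)/739.0 = 100.5 kΩ.
The fractional drop is R_th/(R_th + R_L); requiring this ≤ 0.0640 gives R_L ≥ R_th(1/0.0640 − 1) = 100.5 × 14.62 = 1.47 MΩ.

R_L(min) ≈ 1.47 MΩ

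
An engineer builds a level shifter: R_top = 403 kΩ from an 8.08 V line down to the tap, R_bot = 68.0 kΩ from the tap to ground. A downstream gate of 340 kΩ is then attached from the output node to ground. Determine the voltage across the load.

The load sits in parallel with R_bot: R_bot‖R_L = (68.0 × 340) / (68.0 + 340) = 56.67 kΩ.
V_out = 8.08 × 56.67 / (403 + 56.67) = 8.08 × 56.67/459.7 = 0.996 V.
(Unloaded it would have been 1.17 V.)

V_out ≈ 0.996 V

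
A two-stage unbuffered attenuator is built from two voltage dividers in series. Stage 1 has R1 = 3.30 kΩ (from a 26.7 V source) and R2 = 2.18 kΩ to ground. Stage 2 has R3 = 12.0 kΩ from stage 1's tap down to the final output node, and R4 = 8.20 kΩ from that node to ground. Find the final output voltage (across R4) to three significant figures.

V_out ≈ 4.05 V

Stage 2 presents R3+R4 = 20.20 kΩ as a load on stage 1's tap.
Stage 1's lower leg becomes R2‖(R3+R4) = 1.968 kΩ, so V_mid = 26.7 × 1.968/5.268 = 9.973 V.
Stage 2 is itself unloaded: V_out = V_mid × R4/(R3+R4) = 9.973 × 8.20/20.20 = 4.05 V.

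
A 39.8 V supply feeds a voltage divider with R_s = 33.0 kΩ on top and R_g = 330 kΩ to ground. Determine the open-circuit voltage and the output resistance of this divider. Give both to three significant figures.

V_th is the open-circuit tap voltage: 39.8 × 330/(33.0 + 330) = 36.2 V.
With the supply zeroed, R_s and R_g appear in parallel from the tap: R_th = R_s‖R_g = (33.0 × 330)/363.0 = 30.0 kΩ.

V_th = 36.2 V, R_th = 30.0 kΩ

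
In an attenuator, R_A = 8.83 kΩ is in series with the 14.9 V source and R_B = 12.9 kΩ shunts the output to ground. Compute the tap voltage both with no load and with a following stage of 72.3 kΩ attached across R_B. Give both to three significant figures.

Unloaded: 8.85 V; loaded: 8.25 V

Open-circuit: V = 14.9 × 12.9/(8.83 + 12.9) = 8.85 V.
With the load, R_B becomes R_B‖R_L = 10.95 kΩ, so V = 14.9 × 10.95/19.78 = 8.25 V.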